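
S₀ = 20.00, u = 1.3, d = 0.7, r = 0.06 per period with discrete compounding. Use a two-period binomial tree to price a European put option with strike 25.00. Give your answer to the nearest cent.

5.07

Risk-neutral probability p = (1 + 0.06 − 0.7)/(1.3 − 0.7) = 0.3600/0.6000 = 0.6000
Terminal stock prices: S_uu = 33.8, S_ud = 18.2, S_dd = 9.8
Terminal payoffs (K − S): max(-8.8, 0) = 0, max(6.8, 0) = 6.8, max(15.2, 0) = 15.2
Node u (S = 26): V_u = 1/1.06·[0.6000·0.0000 + 0.4000·6.8000] = 2.5660
Node d (S = 14): V_d = 1/1.06·[0.6000·6.8000 + 0.4000·15.2000] = 9.5849
Node 0 (S = 20): V_0 = 1/1.06·[0.6000·2.5660 + 0.4000·9.5849] = 5.0694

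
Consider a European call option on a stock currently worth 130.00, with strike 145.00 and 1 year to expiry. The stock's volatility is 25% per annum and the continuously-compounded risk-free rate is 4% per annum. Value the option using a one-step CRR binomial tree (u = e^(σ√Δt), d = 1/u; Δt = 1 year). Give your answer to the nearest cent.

10.92

CRR parameters: u = e^(σ√Δt) = e^(0.25·√1) = 1.2840, d = 1/u = 0.7788
Per-period rate: rΔt = 0.04·1 = 0.04, so R = e^0.04 = 1.0408
Risk-neutral probability p = (e^0.04 − 0.7788)/(1.2840 − 0.7788) = 0.2620/0.5052 = 0.5186
Terminal stock prices: S_u = 166.9, S_d = 101.2
Terminal payoffs (S − K): max(21.92, 0) = 21.92, max(-43.76, 0) = 0
Node 0 (S = 130): V_0 = e^(−0.04)·[0.5186·21.9233 + 0.4814·0.0000] = 10.9236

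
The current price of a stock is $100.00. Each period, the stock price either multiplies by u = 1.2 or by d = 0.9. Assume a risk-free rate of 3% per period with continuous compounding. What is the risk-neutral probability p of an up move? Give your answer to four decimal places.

p = 0.4348

Risk-neutral probability p = (e^0.03 − 0.9)/(1.2 − 0.9) = 0.1305/0.3000 = 0.4348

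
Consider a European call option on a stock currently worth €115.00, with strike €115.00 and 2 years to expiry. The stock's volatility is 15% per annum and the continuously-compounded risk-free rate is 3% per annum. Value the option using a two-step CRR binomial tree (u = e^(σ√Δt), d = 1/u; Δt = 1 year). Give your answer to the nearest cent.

CRR parameters: u = e^(σ√Δt) = e^(0.15·√1) = 1.1618, d = 1/u = 0.8607
Per-period rate: rΔt = 0.03·1 = 0.03, so R = e^0.03 = 1.0305
Risk-neutral probability p = (e^0.03 − 0.8607)/(1.1618 − 0.8607) = 0.1697/0.3011 = 0.5637
Terminal stock prices: S_uu = 155.2, S_ud = 115, S_dd = 85.19
Terminal payoffs (S − K): max(40.23, 0) = 40.23, max(0, 0) = 0, max(-29.81, 0) = 0
Node u (S = 133.6): V_u = e^(−0.03)·[0.5637·40.2338 + 0.4363·0.0000] = 22.0097
Node d (S = 98.98): V_d = e^(−0.03)·[0.5637·0.0000 + 0.4363·0.0000] = 0.0000
Node 0 (S = 115): V_0 = e^(−0.03)·[0.5637·22.0097 + 0.4363·0.0000] = 12.0403

€12.04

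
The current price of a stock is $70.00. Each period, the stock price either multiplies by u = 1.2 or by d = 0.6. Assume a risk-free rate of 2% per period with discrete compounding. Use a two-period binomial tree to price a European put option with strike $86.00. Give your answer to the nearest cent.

$19.63

Risk-neutral probability p = (1 + 0.02 − 0.6)/(1.2 − 0.6) = 0.4200/0.6000 = 0.7000
Terminal stock prices: S_uu = 100.8, S_ud = 50.4, S_dd = 25.2
Terminal payoffs (K − S): max(-14.8, 0) = 0, max(35.6, 0) = 35.6, max(60.8, 0) = 60.8
Node u (S = 84): V_u = 1/1.02·[0.7000·0.0000 + 0.3000·35.6000] = 10.4706
Node d (S = 42): V_d = 1/1.02·[0.7000·35.6000 + 0.3000·60.8000] = 42.3137
Node 0 (S = 70): V_0 = 1/1.02·[0.7000·10.4706 + 0.3000·42.3137] = 19.6309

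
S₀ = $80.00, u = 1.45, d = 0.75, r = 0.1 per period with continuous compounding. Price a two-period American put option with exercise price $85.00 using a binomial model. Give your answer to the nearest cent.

$11.14

Risk-neutral probability p = (e^0.1 − 0.75)/(1.45 − 0.75) = 0.3552/0.7000 = 0.5074
Terminal stock prices: S_uu = 168.2, S_ud = 87, S_dd = 45
Terminal payoffs (K − S): max(-83.2, 0) = 0, max(-2, 0) = 0, max(40, 0) = 40
Node u (S = 116): continuation = e^(−0.1)·[0.5074·0.0000 + 0.4926·0.0000] = 0.0000; exercise value = 0.0000 ≤ continuation, so V_u = 0.0000
Node d (S = 60): continuation = e^(−0.1)·[0.5074·0.0000 + 0.4926·40.0000] = 17.8294; exercise value = 25.0000 > continuation, so V_d = 25.0000 (exercise)
Node 0 (S = 80): continuation = e^(−0.1)·[0.5074·0.0000 + 0.4926·25.0000] = 11.1434; exercise value = 5.0000 ≤ continuation, so V_0 = 11.1434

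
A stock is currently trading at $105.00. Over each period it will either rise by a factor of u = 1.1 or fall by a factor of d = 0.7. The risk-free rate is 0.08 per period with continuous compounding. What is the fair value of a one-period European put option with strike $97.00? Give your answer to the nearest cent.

$0.91

Risk-neutral probability p = (e^0.08 − 0.7)/(1.1 − 0.7) = 0.3833/0.4000 = 0.9582
Terminal stock prices: S_u = 115.5, S_d = 73.5
Terminal payoffs (K − S): max(-18.5, 0) = 0, max(23.5, 0) = 23.5
Node 0 (S = 105): V_0 = e^(−0.08)·[0.9582·0.0000 + 0.0418·23.5000] = 0.9064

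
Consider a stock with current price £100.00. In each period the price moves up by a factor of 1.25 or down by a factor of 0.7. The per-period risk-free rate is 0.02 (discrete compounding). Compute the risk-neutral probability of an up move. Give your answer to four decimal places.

Risk-neutral probability p = (1 + 0.02 − 0.7)/(1.25 − 0.7) = 0.3200/0.5500 = 0.5818

p = 0.5818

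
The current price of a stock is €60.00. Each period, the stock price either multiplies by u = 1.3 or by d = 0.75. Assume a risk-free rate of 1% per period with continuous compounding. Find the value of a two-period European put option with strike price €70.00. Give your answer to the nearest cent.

Risk-neutral probability p = (e^0.01 − 0.75)/(1.3 − 0.75) = 0.2601/0.5500 = 0.4728
Terminal stock prices: S_uu = 101.4, S_ud = 58.5, S_dd = 33.75
Terminal payoffs (K − S): max(-31.4, 0) = 0, max(11.5, 0) = 11.5, max(36.25, 0) = 36.25
Node u (S = 78): V_u = e^(−0.01)·[0.4728·0.0000 + 0.5272·11.5000] = 6.0023
Node d (S = 45): V_d = e^(−0.01)·[0.4728·11.5000 + 0.5272·36.2500] = 24.3035
Node 0 (S = 60): V_0 = e^(−0.01)·[0.4728·6.0023 + 0.5272·24.3035] = 15.4946

€15.49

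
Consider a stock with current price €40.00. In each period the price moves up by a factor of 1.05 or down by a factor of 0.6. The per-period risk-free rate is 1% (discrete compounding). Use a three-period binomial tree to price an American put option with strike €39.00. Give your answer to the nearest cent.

€3.31

Risk-neutral probability p = (1 + 0.01 − 0.6)/(1.05 − 0.6) = 0.4100/0.4500 = 0.9111
Terminal stock prices: S_uuu = 46.31, S_uud = 26.46, S_udd = 15.12, S_ddd = 8.64
Terminal payoffs (K − S): max(-7.305, 0) = 0, max(12.54, 0) = 12.54, max(23.88, 0) = 23.88, max(30.36, 0) = 30.36
Node uu (S = 44.1): continuation = 1/1.01·[0.9111·0.0000 + 0.0889·12.5400] = 1.1036; exercise value = 0.0000 ≤ continuation, so V_uu = 1.1036
Node ud (S = 25.2): continuation = 1/1.01·[0.9111·12.5400 + 0.0889·23.8800] = 13.4139; exercise value = 13.8000 > continuation, so V_ud = 13.8000 (exercise)
Node dd (S = 14.4): continuation = 1/1.01·[0.9111·23.8800 + 0.0889·30.3600] = 24.2139; exercise value = 24.6000 > continuation, so V_dd = 24.6000 (exercise)
Node u (S = 42): continuation = 1/1.01·[0.9111·1.1036 + 0.0889·13.8000] = 2.2101; exercise value = 0.0000 ≤ continuation, so V_u = 2.2101
Node d (S = 24): continuation = 1/1.01·[0.9111·13.8000 + 0.0889·24.6000] = 14.6139; exercise value = 15.0000 > continuation, so V_d = 15.0000 (exercise)
Node 0 (S = 40): continuation = 1/1.01·[0.9111·2.2101 + 0.0889·15.0000] = 3.3138; exercise value = 0.0000 ≤ continuation, so V_0 = 3.3138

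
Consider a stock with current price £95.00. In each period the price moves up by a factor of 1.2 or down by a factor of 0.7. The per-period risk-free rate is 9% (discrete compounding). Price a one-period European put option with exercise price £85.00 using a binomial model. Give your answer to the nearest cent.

Risk-neutral probability p = (1 + 0.09 − 0.7)/(1.2 − 0.7) = 0.3900/0.5000 = 0.7800
Terminal stock prices: S_u = 114, S_d = 66.5
Terminal payoffs (K − S): max(-29, 0) = 0, max(18.5, 0) = 18.5
Node 0 (S = 95): V_0 = 1/1.09·[0.7800·0.0000 + 0.2200·18.5000] = 3.7339

£3.73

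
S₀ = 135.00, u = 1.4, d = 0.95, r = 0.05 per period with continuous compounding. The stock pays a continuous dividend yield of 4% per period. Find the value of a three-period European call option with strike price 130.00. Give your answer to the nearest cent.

Per-period risk-free factor R = e^0.05 = 1.0513; dividend-adjusted growth = e^(0.05−0.04) = 1.0101.
Risk-neutral probability p = (1.0101 − 0.95)/(1.4 − 0.95) = 0.0601/0.4500 = 0.1334
Terminal stock prices: S_uuu = 370.4, S_uud = 251.4, S_udd = 170.6, S_ddd = 115.7
Terminal payoffs (S − K): max(240.4, 0) = 240.4, max(121.4, 0) = 121.4, max(40.57, 0) = 40.57, max(-14.25, 0) = 0
Node uu (S = 264.6): V_uu = e^(−0.05)·[0.1334·240.4400 + 0.8666·121.3700] = 130.5651
Node ud (S = 179.5): V_ud = e^(−0.05)·[0.1334·121.3700 + 0.8666·40.5725] = 48.8499
Node dd (S = 121.8): V_dd = e^(−0.05)·[0.1334·40.5725 + 0.8666·0.0000] = 5.1501
Node u (S = 189): V_u = e^(−0.05)·[0.1334·130.5651 + 0.8666·48.8499] = 56.8401
Node d (S = 128.2): V_d = e^(−0.05)·[0.1334·48.8499 + 0.8666·5.1501] = 10.4461
Node 0 (S = 135): V_0 = e^(−0.05)·[0.1334·56.8401 + 0.8666·10.4461] = 15.8257

15.83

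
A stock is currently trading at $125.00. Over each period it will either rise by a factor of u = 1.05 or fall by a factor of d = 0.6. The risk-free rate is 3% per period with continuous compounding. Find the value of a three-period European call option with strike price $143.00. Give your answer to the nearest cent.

$1.36

Risk-neutral probability p = (e^0.03 − 0.6)/(1.05 − 0.6) = 0.4305/0.4500 = 0.9566
Terminal stock prices: S_uuu = 144.7, S_uud = 82.69, S_udd = 47.25, S_ddd = 27
Terminal payoffs (S − K): max(1.703, 0) = 1.703, max(-60.31, 0) = 0, max(-95.75, 0) = 0, max(-116, 0) = 0
Node uu (S = 137.8): V_uu = e^(−0.03)·[0.9566·1.7031 + 0.0434·0.0000] = 1.5810
Node ud (S = 78.75): V_ud = e^(−0.03)·[0.9566·0.0000 + 0.0434·0.0000] = 0.0000
Node dd (S = 45): V_dd = e^(−0.03)·[0.9566·0.0000 + 0.0434·0.0000] = 0.0000
Node u (S = 131.2): V_u = e^(−0.03)·[0.9566·1.5810 + 0.0434·0.0000] = 1.4676
Node d (S = 75): V_d = e^(−0.03)·[0.9566·0.0000 + 0.0434·0.0000] = 0.0000
Node 0 (S = 125): V_0 = e^(−0.03)·[0.9566·1.4676 + 0.0434·0.0000] = 1.3624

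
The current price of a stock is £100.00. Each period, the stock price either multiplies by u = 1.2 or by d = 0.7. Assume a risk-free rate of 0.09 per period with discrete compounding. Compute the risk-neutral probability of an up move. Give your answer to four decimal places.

Risk-neutral probability p = (1 + 0.09 − 0.7)/(1.2 − 0.7) = 0.3900/0.5000 = 0.7800

p = 0.7800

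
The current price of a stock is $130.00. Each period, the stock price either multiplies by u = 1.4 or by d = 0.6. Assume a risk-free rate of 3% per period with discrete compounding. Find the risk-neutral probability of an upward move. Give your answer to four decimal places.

p = 0.5375

Risk-neutral probability p = (1 + 0.03 − 0.6)/(1.4 − 0.6) = 0.4300/0.8000 = 0.5375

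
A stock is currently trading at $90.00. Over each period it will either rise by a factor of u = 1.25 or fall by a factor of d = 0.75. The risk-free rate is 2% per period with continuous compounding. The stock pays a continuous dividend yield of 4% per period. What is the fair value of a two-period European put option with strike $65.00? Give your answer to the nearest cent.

$4.02

Per-period risk-free factor R = e^0.02 = 1.0202; dividend-adjusted growth = e^(0.02−0.04) = 0.9802.
Risk-neutral probability p = (0.9802 − 0.75)/(1.25 − 0.75) = 0.2302/0.5000 = 0.4604
Terminal stock prices: S_uu = 140.6, S_ud = 84.38, S_dd = 50.62
Terminal payoffs (K − S): max(-75.62, 0) = 0, max(-19.38, 0) = 0, max(14.38, 0) = 14.38
Node u (S = 112.5): V_u = e^(−0.02)·[0.4604·0.0000 + 0.5396·0.0000] = 0.0000
Node d (S = 67.5): V_d = e^(−0.02)·[0.4604·0.0000 + 0.5396·14.3750] = 7.6032
Node 0 (S = 90): V_0 = e^(−0.02)·[0.4604·0.0000 + 0.5396·7.6032] = 4.0215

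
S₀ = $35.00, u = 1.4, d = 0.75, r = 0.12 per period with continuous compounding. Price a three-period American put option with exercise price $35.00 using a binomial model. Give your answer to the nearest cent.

Risk-neutral probability p = (e^0.12 − 0.75)/(1.4 − 0.75) = 0.3775/0.6500 = 0.5808
Terminal stock prices: S_uuu = 96.04, S_uud = 51.45, S_udd = 27.56, S_ddd = 14.77
Terminal payoffs (K − S): max(-61.04, 0) = 0, max(-16.45, 0) = 0, max(7.438, 0) = 7.438, max(20.23, 0) = 20.23
Node uu (S = 68.6): continuation = e^(−0.12)·[0.5808·0.0000 + 0.4192·0.0000] = 0.0000; exercise value = 0.0000 ≤ continuation, so V_uu = 0.0000
Node ud (S = 36.75): continuation = e^(−0.12)·[0.5808·0.0000 + 0.4192·7.4375] = 2.7655; exercise value = 0.0000 ≤ continuation, so V_ud = 2.7655
Node dd (S = 19.69): continuation = e^(−0.12)·[0.5808·7.4375 + 0.4192·20.2344] = 11.3547; exercise value = 15.3125 > continuation, so V_dd = 15.3125 (exercise)
Node u (S = 49): continuation = e^(−0.12)·[0.5808·0.0000 + 0.4192·2.7655] = 1.0283; exercise value = 0.0000 ≤ continuation, so V_u = 1.0283
Node d (S = 26.25): continuation = e^(−0.12)·[0.5808·2.7655 + 0.4192·15.3125] = 7.1181; exercise value = 8.7500 > continuation, so V_d = 8.7500 (exercise)
Node 0 (S = 35): continuation = e^(−0.12)·[0.5808·1.0283 + 0.4192·8.7500] = 3.7832; exercise value = 0.0000 ≤ continuation, so V_0 = 3.7832

$3.78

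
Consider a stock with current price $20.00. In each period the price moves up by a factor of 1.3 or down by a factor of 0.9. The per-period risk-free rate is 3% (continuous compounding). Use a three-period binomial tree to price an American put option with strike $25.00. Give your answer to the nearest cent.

Risk-neutral probability p = (e^0.03 − 0.9)/(1.3 − 0.9) = 0.1305/0.4000 = 0.3261
Terminal stock prices: S_uuu = 43.94, S_uud = 30.42, S_udd = 21.06, S_ddd = 14.58
Terminal payoffs (K − S): max(-18.94, 0) = 0, max(-5.42, 0) = 0, max(3.94, 0) = 3.94, max(10.42, 0) = 10.42
Node uu (S = 33.8): continuation = e^(−0.03)·[0.3261·0.0000 + 0.6739·0.0000] = 0.0000; exercise value = 0.0000 ≤ continuation, so V_uu = 0.0000
Node ud (S = 23.4): continuation = e^(−0.03)·[0.3261·0.0000 + 0.6739·3.9400] = 2.5766; exercise value = 1.6000 ≤ continuation, so V_ud = 2.5766
Node dd (S = 16.2): continuation = e^(−0.03)·[0.3261·3.9400 + 0.6739·10.4200] = 8.0611; exercise value = 8.8000 > continuation, so V_dd = 8.8000 (exercise)
Node u (S = 26): continuation = e^(−0.03)·[0.3261·0.0000 + 0.6739·2.5766] = 1.6849; exercise value = 0.0000 ≤ continuation, so V_u = 1.6849
Node d (S = 18): continuation = e^(−0.03)·[0.3261·2.5766 + 0.6739·8.8000] = 6.5702; exercise value = 7.0000 > continuation, so V_d = 7.0000 (exercise)
Node 0 (S = 20): continuation = e^(−0.03)·[0.3261·1.6849 + 0.6739·7.0000] = 5.1109; exercise value = 5.0000 ≤ continuation, so V_0 = 5.1109

$5.11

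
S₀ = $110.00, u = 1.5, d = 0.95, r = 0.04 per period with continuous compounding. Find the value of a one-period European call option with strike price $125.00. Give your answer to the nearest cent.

$6.35

Risk-neutral probability p = (e^0.04 − 0.95)/(1.5 − 0.95) = 0.0908/0.5500 = 0.1651
Terminal stock prices: S_u = 165, S_d = 104.5
Terminal payoffs (S − K): max(40, 0) = 40, max(-20.5, 0) = 0
Node 0 (S = 110): V_0 = e^(−0.04)·[0.1651·40.0000 + 0.8349·0.0000] = 6.3455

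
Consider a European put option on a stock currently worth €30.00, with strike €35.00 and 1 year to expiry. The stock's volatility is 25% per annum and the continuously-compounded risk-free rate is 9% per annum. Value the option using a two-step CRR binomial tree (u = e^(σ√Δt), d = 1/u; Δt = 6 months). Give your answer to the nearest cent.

€4.41

CRR parameters: u = e^(σ√Δt) = e^(0.25·√0.5) = 1.1934, d = 1/u = 0.8380
Per-period rate: rΔt = 0.09·0.5 = 0.045, so R = e^0.045 = 1.0460
Risk-neutral probability p = (e^0.045 − 0.8380)/(1.1934 − 0.8380) = 0.2081/0.3554 = 0.5854
Terminal stock prices: S_uu = 42.72, S_ud = 30, S_dd = 21.07
Terminal payoffs (K − S): max(-7.724, 0) = 0, max(5, 0) = 5, max(13.93, 0) = 13.93
Node u (S = 35.8): V_u = e^(−0.045)·[0.5854·0.0000 + 0.4146·5.0000] = 1.9816
Node d (S = 25.14): V_d = e^(−0.045)·[0.5854·5.0000 + 0.4146·13.9343] = 8.3209
Node 0 (S = 30): V_0 = e^(−0.045)·[0.5854·1.9816 + 0.4146·8.3209] = 4.4069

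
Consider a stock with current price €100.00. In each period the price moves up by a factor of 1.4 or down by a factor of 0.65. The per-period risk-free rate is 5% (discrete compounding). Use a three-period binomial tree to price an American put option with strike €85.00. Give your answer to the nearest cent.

€13.63

Risk-neutral probability p = (1 + 0.05 − 0.65)/(1.4 − 0.65) = 0.4000/0.7500 = 0.5333
Terminal stock prices: S_uuu = 274.4, S_uud = 127.4, S_udd = 59.15, S_ddd = 27.46
Terminal payoffs (K − S): max(-189.4, 0) = 0, max(-42.4, 0) = 0, max(25.85, 0) = 25.85, max(57.54, 0) = 57.54
Node uu (S = 196): continuation = 1/1.05·[0.5333·0.0000 + 0.4667·0.0000] = 0.0000; exercise value = 0.0000 ≤ continuation, so V_uu = 0.0000
Node ud (S = 91): continuation = 1/1.05·[0.5333·0.0000 + 0.4667·25.8500] = 11.4889; exercise value = 0.0000 ≤ continuation, so V_ud = 11.4889
Node dd (S = 42.25): continuation = 1/1.05·[0.5333·25.8500 + 0.4667·57.5375] = 38.7024; exercise value = 42.7500 > continuation, so V_dd = 42.7500 (exercise)
Node u (S = 140): continuation = 1/1.05·[0.5333·0.0000 + 0.4667·11.4889] = 5.1062; exercise value = 0.0000 ≤ continuation, so V_u = 5.1062
Node d (S = 65): continuation = 1/1.05·[0.5333·11.4889 + 0.4667·42.7500] = 24.8356; exercise value = 20.0000 ≤ continuation, so V_d = 24.8356
Node 0 (S = 100): continuation = 1/1.05·[0.5333·5.1062 + 0.4667·24.8356] = 13.6317; exercise value = 0.0000 ≤ continuation, so V_0 = 13.6317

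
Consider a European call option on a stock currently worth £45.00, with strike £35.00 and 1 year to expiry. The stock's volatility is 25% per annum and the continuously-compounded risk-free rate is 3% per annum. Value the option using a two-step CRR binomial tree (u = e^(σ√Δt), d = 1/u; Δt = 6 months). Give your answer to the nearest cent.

CRR parameters: u = e^(σ√Δt) = e^(0.25·√0.5) = 1.1934, d = 1/u = 0.8380
Per-period rate: rΔt = 0.03·0.5 = 0.015, so R = e^0.015 = 1.0151
Risk-neutral probability p = (e^0.015 − 0.8380)/(1.1934 − 0.8380) = 0.1771/0.3554 = 0.4984
Terminal stock prices: S_uu = 64.09, S_ud = 45, S_dd = 31.6
Terminal payoffs (S − K): max(29.09, 0) = 29.09, max(10, 0) = 10, max(-3.402, 0) = 0
Node u (S = 53.7): V_u = e^(−0.015)·[0.4984·29.0854 + 0.5016·10.0000] = 19.2225
Node d (S = 37.71): V_d = e^(−0.015)·[0.4984·10.0000 + 0.5016·0.0000] = 4.9102
Node 0 (S = 45): V_0 = e^(−0.015)·[0.4984·19.2225 + 0.5016·4.9102] = 11.8648

£11.86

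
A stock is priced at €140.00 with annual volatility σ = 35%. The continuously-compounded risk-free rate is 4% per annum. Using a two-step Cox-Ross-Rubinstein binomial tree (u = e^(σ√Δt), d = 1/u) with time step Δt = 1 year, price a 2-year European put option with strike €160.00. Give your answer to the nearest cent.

€32.62

CRR parameters: u = e^(σ√Δt) = e^(0.35·√1) = 1.4191, d = 1/u = 0.7047
Per-period rate: rΔt = 0.04·1 = 0.04, so R = e^0.04 = 1.0408
Risk-neutral probability p = (e^0.04 − 0.7047)/(1.4191 − 0.7047) = 0.3361/0.7144 = 0.4705
Terminal stock prices: S_uu = 281.9, S_ud = 140, S_dd = 69.52
Terminal payoffs (K − S): max(-121.9, 0) = 0, max(20, 0) = 20, max(90.48, 0) = 90.48
Node u (S = 198.7): V_u = e^(−0.04)·[0.4705·0.0000 + 0.5295·20.0000] = 10.1746
Node d (S = 98.66): V_d = e^(−0.04)·[0.4705·20.0000 + 0.5295·90.4781] = 55.0700
Node 0 (S = 140): V_0 = e^(−0.04)·[0.4705·10.1746 + 0.5295·55.0700] = 32.6152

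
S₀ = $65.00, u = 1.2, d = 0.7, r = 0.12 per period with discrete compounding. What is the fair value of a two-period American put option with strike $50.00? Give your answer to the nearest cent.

Risk-neutral probability p = (1 + 0.12 − 0.7)/(1.2 − 0.7) = 0.4200/0.5000 = 0.8400
Terminal stock prices: S_uu = 93.6, S_ud = 54.6, S_dd = 31.85
Terminal payoffs (K − S): max(-43.6, 0) = 0, max(-4.6, 0) = 0, max(18.15, 0) = 18.15
Node u (S = 78): continuation = 1/1.12·[0.8400·0.0000 + 0.1600·0.0000] = 0.0000; exercise value = 0.0000 ≤ continuation, so V_u = 0.0000
Node d (S = 45.5): continuation = 1/1.12·[0.8400·0.0000 + 0.1600·18.1500] = 2.5929; exercise value = 4.5000 > continuation, so V_d = 4.5000 (exercise)
Node 0 (S = 65): continuation = 1/1.12·[0.8400·0.0000 + 0.1600·4.5000] = 0.6429; exercise value = 0.0000 ≤ continuation, so V_0 = 0.6429

$0.64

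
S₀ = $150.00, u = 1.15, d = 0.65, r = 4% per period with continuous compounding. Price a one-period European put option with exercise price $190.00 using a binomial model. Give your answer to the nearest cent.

Risk-neutral probability p = (e^0.04 − 0.65)/(1.15 − 0.65) = 0.3908/0.5000 = 0.7816
Terminal stock prices: S_u = 172.5, S_d = 97.5
Terminal payoffs (K − S): max(17.5, 0) = 17.5, max(92.5, 0) = 92.5
Node 0 (S = 150): V_0 = e^(−0.04)·[0.7816·17.5000 + 0.2184·92.5000] = 32.5500

$32.55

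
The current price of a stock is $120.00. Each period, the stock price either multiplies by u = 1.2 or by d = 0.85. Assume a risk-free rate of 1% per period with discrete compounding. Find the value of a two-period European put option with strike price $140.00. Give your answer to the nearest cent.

Risk-neutral probability p = (1 + 0.01 − 0.85)/(1.2 − 0.85) = 0.1600/0.3500 = 0.4571
Terminal stock prices: S_uu = 172.8, S_ud = 122.4, S_dd = 86.7
Terminal payoffs (K − S): max(-32.8, 0) = 0, max(17.6, 0) = 17.6, max(53.3, 0) = 53.3
Node u (S = 144): V_u = 1/1.01·[0.4571·0.0000 + 0.5429·17.6000] = 9.4597
Node d (S = 102): V_d = 1/1.01·[0.4571·17.6000 + 0.5429·53.3000] = 36.6139
Node 0 (S = 120): V_0 = 1/1.01·[0.4571·9.4597 + 0.5429·36.6139] = 23.9609

$23.96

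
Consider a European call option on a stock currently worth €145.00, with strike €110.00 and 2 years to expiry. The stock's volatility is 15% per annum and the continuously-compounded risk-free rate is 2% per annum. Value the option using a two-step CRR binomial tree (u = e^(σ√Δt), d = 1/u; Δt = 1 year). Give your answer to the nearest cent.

€39.86

CRR parameters: u = e^(σ√Δt) = e^(0.15·√1) = 1.1618, d = 1/u = 0.8607
Per-period rate: rΔt = 0.02·1 = 0.02, so R = e^0.02 = 1.0202
Risk-neutral probability p = (e^0.02 − 0.8607)/(1.1618 − 0.8607) = 0.1595/0.3011 = 0.5297
Terminal stock prices: S_uu = 195.7, S_ud = 145, S_dd = 107.4
Terminal payoffs (S − K): max(85.73, 0) = 85.73, max(35, 0) = 35, max(-2.581, 0) = 0
Node u (S = 168.5): V_u = e^(−0.02)·[0.5297·85.7295 + 0.4703·35.0000] = 60.6441
Node d (S = 124.8): V_d = e^(−0.02)·[0.5297·35.0000 + 0.4703·0.0000] = 18.1709
Node 0 (S = 145): V_0 = e^(−0.02)·[0.5297·60.6441 + 0.4703·18.1709] = 39.8618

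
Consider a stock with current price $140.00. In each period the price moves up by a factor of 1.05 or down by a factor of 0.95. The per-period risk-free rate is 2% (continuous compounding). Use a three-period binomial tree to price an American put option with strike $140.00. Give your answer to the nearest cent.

$2.48

Risk-neutral probability p = (e^0.02 − 0.95)/(1.05 − 0.95) = 0.0702/0.1000 = 0.7020
Terminal stock prices: S_uuu = 162.1, S_uud = 146.6, S_udd = 132.7, S_ddd = 120
Terminal payoffs (K − S): max(-22.07, 0) = 0, max(-6.632, 0) = 0, max(7.333, 0) = 7.333, max(19.97, 0) = 19.97
Node uu (S = 154.3): continuation = e^(−0.02)·[0.7020·0.0000 + 0.2980·0.0000] = 0.0000; exercise value = 0.0000 ≤ continuation, so V_uu = 0.0000
Node ud (S = 139.7): continuation = e^(−0.02)·[0.7020·0.0000 + 0.2980·7.3325] = 2.1417; exercise value = 0.3500 ≤ continuation, so V_ud = 2.1417
Node dd (S = 126.3): continuation = e^(−0.02)·[0.7020·7.3325 + 0.2980·19.9675] = 10.8778; exercise value = 13.6500 > continuation, so V_dd = 13.6500 (exercise)
Node u (S = 147): continuation = e^(−0.02)·[0.7020·0.0000 + 0.2980·2.1417] = 0.6256; exercise value = 0.0000 ≤ continuation, so V_u = 0.6256
Node d (S = 133): continuation = e^(−0.02)·[0.7020·2.1417 + 0.2980·13.6500] = 5.4607; exercise value = 7.0000 > continuation, so V_d = 7.0000 (exercise)
Node 0 (S = 140): continuation = e^(−0.02)·[0.7020·0.6256 + 0.2980·7.0000] = 2.4751; exercise value = 0.0000 ≤ continuation, so V_0 = 2.4751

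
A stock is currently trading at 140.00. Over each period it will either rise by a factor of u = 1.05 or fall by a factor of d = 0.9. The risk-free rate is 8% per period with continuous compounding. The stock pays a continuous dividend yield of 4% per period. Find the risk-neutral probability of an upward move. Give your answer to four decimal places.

Per-period risk-free factor R = e^0.08 = 1.0833; dividend-adjusted growth = e^(0.08−0.04) = 1.0408.
Risk-neutral probability p = (1.0408 − 0.9)/(1.05 − 0.9) = 0.1408/0.1500 = 0.9387

p = 0.9387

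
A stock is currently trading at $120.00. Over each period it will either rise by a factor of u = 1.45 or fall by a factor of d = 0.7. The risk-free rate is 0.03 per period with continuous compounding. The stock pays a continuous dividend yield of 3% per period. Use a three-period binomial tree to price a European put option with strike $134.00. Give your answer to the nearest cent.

Per-period risk-free factor R = e^0.03 = 1.0305; dividend-adjusted growth = e^(0.03−0.03) = 1.0000.
Risk-neutral probability p = (1.0000 − 0.7)/(1.45 − 0.7) = 0.3000/0.7500 = 0.4000
Terminal stock prices: S_uuu = 365.8, S_uud = 176.6, S_udd = 85.26, S_ddd = 41.16
Terminal payoffs (K − S): max(-231.8, 0) = 0, max(-42.61, 0) = 0, max(48.74, 0) = 48.74, max(92.84, 0) = 92.84
Node uu (S = 252.3): V_uu = e^(−0.03)·[0.4000·0.0000 + 0.6000·0.0000] = 0.0000
Node ud (S = 121.8): V_ud = e^(−0.03)·[0.4000·0.0000 + 0.6000·48.7400] = 28.3797
Node dd (S = 58.8): V_dd = e^(−0.03)·[0.4000·48.7400 + 0.6000·92.8400] = 72.9775
Node u (S = 174): V_u = e^(−0.03)·[0.4000·0.0000 + 0.6000·28.3797] = 16.5246
Node d (S = 84): V_d = e^(−0.03)·[0.4000·28.3797 + 0.6000·72.9775] = 53.5088
Node 0 (S = 120): V_0 = e^(−0.03)·[0.4000·16.5246 + 0.6000·53.5088] = 37.5709

$37.57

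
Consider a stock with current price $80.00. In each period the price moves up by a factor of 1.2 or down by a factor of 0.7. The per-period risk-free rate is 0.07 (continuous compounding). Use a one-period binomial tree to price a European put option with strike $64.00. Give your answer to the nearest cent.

$1.90

Risk-neutral probability p = (e^0.07 − 0.7)/(1.2 − 0.7) = 0.3725/0.5000 = 0.7450
Terminal stock prices: S_u = 96, S_d = 56
Terminal payoffs (K − S): max(-32, 0) = 0, max(8, 0) = 8
Node 0 (S = 80): V_0 = e^(−0.07)·[0.7450·0.0000 + 0.2550·8.0000] = 1.9020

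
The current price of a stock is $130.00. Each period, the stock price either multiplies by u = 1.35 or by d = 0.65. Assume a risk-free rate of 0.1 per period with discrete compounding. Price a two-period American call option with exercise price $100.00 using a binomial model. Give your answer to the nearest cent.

Risk-neutral probability p = (1 + 0.1 − 0.65)/(1.35 − 0.65) = 0.4500/0.7000 = 0.6429
Terminal stock prices: S_uu = 236.9, S_ud = 114.1, S_dd = 54.93
Terminal payoffs (S − K): max(136.9, 0) = 136.9, max(14.08, 0) = 14.08, max(-45.07, 0) = 0
Node u (S = 175.5): continuation = 1/1.1·[0.6429·136.9250 + 0.3571·14.0750] = 84.5909; exercise value = 75.5000 ≤ continuation, so V_u = 84.5909
Node d (S = 84.5): continuation = 1/1.1·[0.6429·14.0750 + 0.3571·0.0000] = 8.2256; exercise value = 0.0000 ≤ continuation, so V_d = 8.2256
Node 0 (S = 130): continuation = 1/1.1·[0.6429·84.5909 + 0.3571·8.2256] = 52.1069; exercise value = 30.0000 ≤ continuation, so V_0 = 52.1069

$52.11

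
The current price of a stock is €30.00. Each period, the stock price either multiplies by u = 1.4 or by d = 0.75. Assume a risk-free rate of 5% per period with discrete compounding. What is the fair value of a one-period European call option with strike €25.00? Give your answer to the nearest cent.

€7.47

Risk-neutral probability p = (1 + 0.05 − 0.75)/(1.4 − 0.75) = 0.3000/0.6500 = 0.4615
Terminal stock prices: S_u = 42, S_d = 22.5
Terminal payoffs (S − K): max(17, 0) = 17, max(-2.5, 0) = 0
Node 0 (S = 30): V_0 = 1/1.05·[0.4615·17.0000 + 0.5385·0.0000] = 7.4725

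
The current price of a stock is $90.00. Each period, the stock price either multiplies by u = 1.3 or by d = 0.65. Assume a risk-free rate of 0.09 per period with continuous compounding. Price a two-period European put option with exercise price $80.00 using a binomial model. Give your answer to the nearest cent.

$4.94

Risk-neutral probability p = (e^0.09 − 0.65)/(1.3 − 0.65) = 0.4442/0.6500 = 0.6833
Terminal stock prices: S_uu = 152.1, S_ud = 76.05, S_dd = 38.03
Terminal payoffs (K − S): max(-72.1, 0) = 0, max(3.95, 0) = 3.95, max(41.97, 0) = 41.97
Node u (S = 117): V_u = e^(−0.09)·[0.6833·0.0000 + 0.3167·3.9500] = 1.1431
Node d (S = 58.5): V_d = e^(−0.09)·[0.6833·3.9500 + 0.3167·41.9750] = 14.6145
Node 0 (S = 90): V_0 = e^(−0.09)·[0.6833·1.1431 + 0.3167·14.6145] = 4.9434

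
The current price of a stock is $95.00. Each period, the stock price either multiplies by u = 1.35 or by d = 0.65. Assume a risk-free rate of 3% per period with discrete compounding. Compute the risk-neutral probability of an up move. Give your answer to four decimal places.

p = 0.5429

Risk-neutral probability p = (1 + 0.03 − 0.65)/(1.35 − 0.65) = 0.3800/0.7000 = 0.5429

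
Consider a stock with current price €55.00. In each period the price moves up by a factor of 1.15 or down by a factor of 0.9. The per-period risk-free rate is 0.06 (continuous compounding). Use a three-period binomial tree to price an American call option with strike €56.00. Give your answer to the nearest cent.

€9.77

Risk-neutral probability p = (e^0.06 − 0.9)/(1.15 − 0.9) = 0.1618/0.2500 = 0.6473
Terminal stock prices: S_uuu = 83.65, S_uud = 65.46, S_udd = 51.23, S_ddd = 40.1
Terminal payoffs (S − K): max(27.65, 0) = 27.65, max(9.464, 0) = 9.464, max(-4.768, 0) = 0, max(-15.9, 0) = 0
Node uu (S = 72.74): continuation = e^(−0.06)·[0.6473·27.6481 + 0.3527·9.4637] = 19.9987; exercise value = 16.7375 ≤ continuation, so V_uu = 19.9987
Node ud (S = 56.92): continuation = e^(−0.06)·[0.6473·9.4637 + 0.3527·0.0000] = 5.7696; exercise value = 0.9250 ≤ continuation, so V_ud = 5.7696
Node dd (S = 44.55): continuation = e^(−0.06)·[0.6473·0.0000 + 0.3527·0.0000] = 0.0000; exercise value = 0.0000 ≤ continuation, so V_dd = 0.0000
Node u (S = 63.25): continuation = e^(−0.06)·[0.6473·19.9987 + 0.3527·5.7696] = 14.1083; exercise value = 7.2500 ≤ continuation, so V_u = 14.1083
Node d (S = 49.5): continuation = e^(−0.06)·[0.6473·5.7696 + 0.3527·0.0000] = 3.5174; exercise value = 0.0000 ≤ continuation, so V_d = 3.5174
Node 0 (S = 55): continuation = e^(−0.06)·[0.6473·14.1083 + 0.3527·3.5174] = 9.7693; exercise value = 0.0000 ≤ continuation, so V_0 = 9.7693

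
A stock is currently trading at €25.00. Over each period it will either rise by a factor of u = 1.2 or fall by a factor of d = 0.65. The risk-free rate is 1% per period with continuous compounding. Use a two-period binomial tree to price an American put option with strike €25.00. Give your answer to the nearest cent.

Risk-neutral probability p = (e^0.01 − 0.65)/(1.2 − 0.65) = 0.3601/0.5500 = 0.6546
Terminal stock prices: S_uu = 36, S_ud = 19.5, S_dd = 10.56
Terminal payoffs (K − S): max(-11, 0) = 0, max(5.5, 0) = 5.5, max(14.44, 0) = 14.44
Node u (S = 30): continuation = e^(−0.01)·[0.6546·0.0000 + 0.3454·5.5000] = 1.8806; exercise value = 0.0000 ≤ continuation, so V_u = 1.8806
Node d (S = 16.25): continuation = e^(−0.01)·[0.6546·5.5000 + 0.3454·14.4375] = 8.5012; exercise value = 8.7500 > continuation, so V_d = 8.7500 (exercise)
Node 0 (S = 25): continuation = e^(−0.01)·[0.6546·1.8806 + 0.3454·8.7500] = 4.2107; exercise value = 0.0000 ≤ continuation, so V_0 = 4.2107

€4.21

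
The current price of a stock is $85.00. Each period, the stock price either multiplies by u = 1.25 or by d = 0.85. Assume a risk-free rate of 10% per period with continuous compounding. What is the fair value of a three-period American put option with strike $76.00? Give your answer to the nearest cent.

$1.57

Risk-neutral probability p = (e^0.1 − 0.85)/(1.25 − 0.85) = 0.2552/0.4000 = 0.6379
Terminal stock prices: S_uuu = 166, S_uud = 112.9, S_udd = 76.77, S_ddd = 52.2
Terminal payoffs (K − S): max(-90.02, 0) = 0, max(-36.89, 0) = 0, max(-0.7656, 0) = 0, max(23.8, 0) = 23.8
Node uu (S = 132.8): continuation = e^(−0.1)·[0.6379·0.0000 + 0.3621·0.0000] = 0.0000; exercise value = 0.0000 ≤ continuation, so V_uu = 0.0000
Node ud (S = 90.31): continuation = e^(−0.1)·[0.6379·0.0000 + 0.3621·0.0000] = 0.0000; exercise value = 0.0000 ≤ continuation, so V_ud = 0.0000
Node dd (S = 61.41): continuation = e^(−0.1)·[0.6379·0.0000 + 0.3621·23.7994] = 7.7971; exercise value = 14.5875 > continuation, so V_dd = 14.5875 (exercise)
Node u (S = 106.2): continuation = e^(−0.1)·[0.6379·0.0000 + 0.3621·0.0000] = 0.0000; exercise value = 0.0000 ≤ continuation, so V_u = 0.0000
Node d (S = 72.25): continuation = e^(−0.1)·[0.6379·0.0000 + 0.3621·14.5875] = 4.7791; exercise value = 3.7500 ≤ continuation, so V_d = 4.7791
Node 0 (S = 85): continuation = e^(−0.1)·[0.6379·0.0000 + 0.3621·4.7791] = 1.5657; exercise value = 0.0000 ≤ continuation, so V_0 = 1.5657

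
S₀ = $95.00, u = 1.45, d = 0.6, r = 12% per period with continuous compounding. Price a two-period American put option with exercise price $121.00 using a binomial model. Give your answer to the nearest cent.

$28.64

Risk-neutral probability p = (e^0.12 − 0.6)/(1.45 − 0.6) = 0.5275/0.8500 = 0.6206
Terminal stock prices: S_uu = 199.7, S_ud = 82.65, S_dd = 34.2
Terminal payoffs (K − S): max(-78.74, 0) = 0, max(38.35, 0) = 38.35, max(86.8, 0) = 86.8
Node u (S = 137.8): continuation = e^(−0.12)·[0.6206·0.0000 + 0.3794·38.3500] = 12.9052; exercise value = 0.0000 ≤ continuation, so V_u = 12.9052
Node d (S = 57): continuation = e^(−0.12)·[0.6206·38.3500 + 0.3794·86.8000] = 50.3174; exercise value = 64.0000 > continuation, so V_d = 64.0000 (exercise)
Node 0 (S = 95): continuation = e^(−0.12)·[0.6206·12.9052 + 0.3794·64.0000] = 28.6399; exercise value = 26.0000 ≤ continuation, so V_0 = 28.6399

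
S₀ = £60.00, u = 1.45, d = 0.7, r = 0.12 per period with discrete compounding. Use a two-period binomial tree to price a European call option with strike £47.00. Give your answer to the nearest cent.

Risk-neutral probability p = (1 + 0.12 − 0.7)/(1.45 − 0.7) = 0.4200/0.7500 = 0.5600
Terminal stock prices: S_uu = 126.2, S_ud = 60.9, S_dd = 29.4
Terminal payoffs (S − K): max(79.15, 0) = 79.15, max(13.9, 0) = 13.9, max(-17.6, 0) = 0
Node u (S = 87): V_u = 1/1.12·[0.5600·79.1500 + 0.4400·13.9000] = 45.0357
Node d (S = 42): V_d = 1/1.12·[0.5600·13.9000 + 0.4400·0.0000] = 6.9500
Node 0 (S = 60): V_0 = 1/1.12·[0.5600·45.0357 + 0.4400·6.9500] = 25.2482

£25.25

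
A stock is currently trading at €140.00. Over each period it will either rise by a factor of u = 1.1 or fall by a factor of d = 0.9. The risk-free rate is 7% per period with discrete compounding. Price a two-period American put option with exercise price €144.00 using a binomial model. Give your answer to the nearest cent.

Risk-neutral probability p = (1 + 0.07 − 0.9)/(1.1 − 0.9) = 0.1700/0.2000 = 0.8500
Terminal stock prices: S_uu = 169.4, S_ud = 138.6, S_dd = 113.4
Terminal payoffs (K − S): max(-25.4, 0) = 0, max(5.4, 0) = 5.4, max(30.6, 0) = 30.6
Node u (S = 154): continuation = 1/1.07·[0.8500·0.0000 + 0.1500·5.4000] = 0.7570; exercise value = 0.0000 ≤ continuation, so V_u = 0.7570
Node d (S = 126): continuation = 1/1.07·[0.8500·5.4000 + 0.1500·30.6000] = 8.5794; exercise value = 18.0000 > continuation, so V_d = 18.0000 (exercise)
Node 0 (S = 140): continuation = 1/1.07·[0.8500·0.7570 + 0.1500·18.0000] = 3.1247; exercise value = 4.0000 > continuation, so V_0 = 4.0000 (exercise)

€4.00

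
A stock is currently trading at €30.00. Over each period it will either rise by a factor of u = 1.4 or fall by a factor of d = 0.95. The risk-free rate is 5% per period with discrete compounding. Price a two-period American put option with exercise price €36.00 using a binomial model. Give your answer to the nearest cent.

Risk-neutral probability p = (1 + 0.05 − 0.95)/(1.4 − 0.95) = 0.1000/0.4500 = 0.2222
Terminal stock prices: S_uu = 58.8, S_ud = 39.9, S_dd = 27.07
Terminal payoffs (K − S): max(-22.8, 0) = 0, max(-3.9, 0) = 0, max(8.925, 0) = 8.925
Node u (S = 42): continuation = 1/1.05·[0.2222·0.0000 + 0.7778·0.0000] = 0.0000; exercise value = 0.0000 ≤ continuation, so V_u = 0.0000
Node d (S = 28.5): continuation = 1/1.05·[0.2222·0.0000 + 0.7778·8.9250] = 6.6111; exercise value = 7.5000 > continuation, so V_d = 7.5000 (exercise)
Node 0 (S = 30): continuation = 1/1.05·[0.2222·0.0000 + 0.7778·7.5000] = 5.5556; exercise value = 6.0000 > continuation, so V_0 = 6.0000 (exercise)

€6.00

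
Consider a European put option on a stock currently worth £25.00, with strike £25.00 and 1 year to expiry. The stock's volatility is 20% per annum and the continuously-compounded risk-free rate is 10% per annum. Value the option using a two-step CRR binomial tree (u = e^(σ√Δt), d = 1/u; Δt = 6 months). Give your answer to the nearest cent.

CRR parameters: u = e^(σ√Δt) = e^(0.2·√0.5) = 1.1519, d = 1/u = 0.8681
Per-period rate: rΔt = 0.1·0.5 = 0.05, so R = e^0.05 = 1.0513
Risk-neutral probability p = (e^0.05 − 0.8681)/(1.1519 − 0.8681) = 0.1831/0.2838 = 0.6454
Terminal stock prices: S_uu = 33.17, S_ud = 25, S_dd = 18.84
Terminal payoffs (K − S): max(-8.172, 0) = 0, max(0, 0) = 0, max(6.159, 0) = 6.159
Node u (S = 28.8): V_u = e^(−0.05)·[0.6454·0.0000 + 0.3546·0.0000] = 0.0000
Node d (S = 21.7): V_d = e^(−0.05)·[0.6454·0.0000 + 0.3546·6.1590] = 2.0776
Node 0 (S = 25): V_0 = e^(−0.05)·[0.6454·0.0000 + 0.3546·2.0776] = 0.7009

£0.70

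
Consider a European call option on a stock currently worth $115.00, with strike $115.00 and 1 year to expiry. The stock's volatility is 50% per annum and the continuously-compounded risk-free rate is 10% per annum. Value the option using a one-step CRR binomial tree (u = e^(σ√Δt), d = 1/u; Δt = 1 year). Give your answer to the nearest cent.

CRR parameters: u = e^(σ√Δt) = e^(0.5·√1) = 1.6487, d = 1/u = 0.6065
Per-period rate: rΔt = 0.1·1 = 0.1, so R = e^0.1 = 1.1052
Risk-neutral probability p = (e^0.1 − 0.6065)/(1.6487 − 0.6065) = 0.4986/1.0422 = 0.4785
Terminal stock prices: S_u = 189.6, S_d = 69.75
Terminal payoffs (S − K): max(74.6, 0) = 74.6, max(-45.25, 0) = 0
Node 0 (S = 115): V_0 = e^(−0.1)·[0.4785·74.6029 + 0.5215·0.0000] = 32.2973

$32.30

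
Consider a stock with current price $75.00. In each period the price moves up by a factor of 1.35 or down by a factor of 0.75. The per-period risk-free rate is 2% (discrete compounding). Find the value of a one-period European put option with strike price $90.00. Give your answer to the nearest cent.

$18.20

Risk-neutral probability p = (1 + 0.02 − 0.75)/(1.35 − 0.75) = 0.2700/0.6000 = 0.4500
Terminal stock prices: S_u = 101.2, S_d = 56.25
Terminal payoffs (K − S): max(-11.25, 0) = 0, max(33.75, 0) = 33.75
Node 0 (S = 75): V_0 = 1/1.02·[0.4500·0.0000 + 0.5500·33.7500] = 18.1985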